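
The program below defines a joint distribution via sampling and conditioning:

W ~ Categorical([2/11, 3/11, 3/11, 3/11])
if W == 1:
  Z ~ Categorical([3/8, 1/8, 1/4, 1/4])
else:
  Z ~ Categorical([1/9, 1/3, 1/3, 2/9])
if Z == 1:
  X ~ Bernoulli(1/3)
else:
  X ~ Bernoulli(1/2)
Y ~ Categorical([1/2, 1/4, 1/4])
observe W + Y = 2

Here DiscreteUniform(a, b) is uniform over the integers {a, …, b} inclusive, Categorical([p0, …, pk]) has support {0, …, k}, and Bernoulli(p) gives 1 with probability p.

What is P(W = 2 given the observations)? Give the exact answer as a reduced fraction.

P(W = 2 | obs) = 6/11

Enumerate traces; 24 have nonzero weight after conditioning:
  (W=0, Z=0, X=0, Y=2) weight 1/396
  (W=0, Z=0, X=1, Y=2) weight 1/396
  (W=0, Z=1, X=0, Y=2) weight 1/99
  (W=0, Z=1, X=1, Y=2) weight 1/198
  (W=0, Z=2, X=0, Y=2) weight 1/132
  (W=0, Z=2, X=1, Y=2) weight 1/132
  (W=0, Z=3, X=0, Y=2) weight 1/198
  (W=0, Z=3, X=1, Y=2) weight 1/198
  (W=1, Z=0, X=0, Y=1) weight 9/704
  (W=2, Z=0, X=0, Y=0) weight 1/132
  … 14 more
Group by W:
  weight(W=0) = 1/22
  weight(W=1) = 3/44
  weight(W=2) = 3/22
Total weight = 1/22 + 3/44 + 3/22 = 1/4
P(W=0 | obs) = 1/22 / 1/4 = 2/11
P(W=1 | obs) = 3/44 / 1/4 = 3/11
P(W=2 | obs) = 3/22 / 1/4 = 6/11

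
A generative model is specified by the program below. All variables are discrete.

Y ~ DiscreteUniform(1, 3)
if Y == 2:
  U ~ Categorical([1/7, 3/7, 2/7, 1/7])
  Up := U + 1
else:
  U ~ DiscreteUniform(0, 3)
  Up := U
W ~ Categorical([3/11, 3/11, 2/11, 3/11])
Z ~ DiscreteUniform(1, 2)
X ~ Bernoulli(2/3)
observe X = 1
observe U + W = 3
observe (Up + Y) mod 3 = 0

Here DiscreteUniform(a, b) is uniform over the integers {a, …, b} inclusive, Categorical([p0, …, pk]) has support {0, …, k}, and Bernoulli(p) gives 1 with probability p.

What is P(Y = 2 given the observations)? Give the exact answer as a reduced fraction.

Enumerate traces; 10 have nonzero weight after conditioning:
  (Y=1, U=2, W=1, Z=1, X=1) weight 1/132
  (Y=1, U=2, W=1, Z=2, X=1) weight 1/132
  (Y=2, U=0, W=3, Z=1, X=1) weight 1/231
  (Y=2, U=0, W=3, Z=2, X=1) weight 1/231
  (Y=2, U=3, W=0, Z=1, X=1) weight 1/231
  (Y=2, U=3, W=0, Z=2, X=1) weight 1/231
  (Y=3, U=0, W=3, Z=1, X=1) weight 1/132
  (Y=3, U=0, W=3, Z=2, X=1) weight 1/132
  … 2 more
Group by Y:
  weight(Y=1) = 1/66
  weight(Y=2) = 4/231
  weight(Y=3) = 1/33
Total weight = 1/66 + 4/231 + 1/33 = 29/462
P(Y=1 | obs) = 1/66 / 29/462 = 7/29
P(Y=2 | obs) = 4/231 / 29/462 = 8/29
P(Y=3 | obs) = 1/33 / 29/462 = 14/29

P(Y = 2 | obs) = 8/29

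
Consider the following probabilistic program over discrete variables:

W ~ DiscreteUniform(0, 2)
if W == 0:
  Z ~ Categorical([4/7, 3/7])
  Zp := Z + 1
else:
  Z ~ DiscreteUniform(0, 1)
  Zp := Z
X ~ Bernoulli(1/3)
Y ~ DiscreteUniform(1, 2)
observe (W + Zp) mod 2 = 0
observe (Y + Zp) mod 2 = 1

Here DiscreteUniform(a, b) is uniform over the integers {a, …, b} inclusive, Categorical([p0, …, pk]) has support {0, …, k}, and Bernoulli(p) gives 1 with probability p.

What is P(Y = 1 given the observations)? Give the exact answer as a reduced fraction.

P(Y = 1 | obs) = 13/20

Enumerate traces; 6 have nonzero weight after conditioning:
  (W=0, Z=1, X=0, Y=1) weight 1/21
  (W=0, Z=1, X=1, Y=1) weight 1/42
  (W=1, Z=1, X=0, Y=2) weight 1/18
  (W=1, Z=1, X=1, Y=2) weight 1/36
  (W=2, Z=0, X=0, Y=1) weight 1/18
  (W=2, Z=0, X=1, Y=1) weight 1/36
Group by Y:
  weight(Y=1) = 13/84
  weight(Y=2) = 1/12
Total weight = 13/84 + 1/12 = 5/21
P(Y=1 | obs) = 13/84 / 5/21 = 13/20
P(Y=2 | obs) = 1/12 / 5/21 = 7/20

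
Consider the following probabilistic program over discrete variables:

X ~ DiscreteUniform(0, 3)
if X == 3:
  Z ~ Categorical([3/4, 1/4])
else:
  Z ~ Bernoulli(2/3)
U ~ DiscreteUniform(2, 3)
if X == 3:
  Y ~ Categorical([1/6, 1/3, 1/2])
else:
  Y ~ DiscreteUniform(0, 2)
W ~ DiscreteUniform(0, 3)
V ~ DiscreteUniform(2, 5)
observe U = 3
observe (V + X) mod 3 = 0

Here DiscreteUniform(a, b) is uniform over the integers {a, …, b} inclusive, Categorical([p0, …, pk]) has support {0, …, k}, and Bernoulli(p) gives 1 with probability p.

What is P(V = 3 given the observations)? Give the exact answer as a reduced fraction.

P(V = 3 | obs) = 2/5

Enumerate traces; 120 have nonzero weight after conditioning:
  (X=0, Z=0, U=3, Y=0, W=0, V=3) weight 1/1152
  (X=0, Z=0, U=3, Y=0, W=1, V=3) weight 1/1152
  (X=0, Z=0, U=3, Y=0, W=2, V=3) weight 1/1152
  (X=0, Z=0, U=3, Y=0, W=3, V=3) weight 1/1152
  (X=0, Z=0, U=3, Y=1, W=0, V=3) weight 1/1152
  (X=0, Z=0, U=3, Y=1, W=1, V=3) weight 1/1152
  (X=0, Z=0, U=3, Y=1, W=2, V=3) weight 1/1152
  (X=0, Z=0, U=3, Y=1, W=3, V=3) weight 1/1152
  (X=1, Z=0, U=3, Y=0, W=0, V=2) weight 1/1152
  (X=1, Z=0, U=3, Y=0, W=0, V=5) weight 1/1152
  … 110 more
Group by V:
  weight(V=2) = 1/32
  weight(V=3) = 1/16
  weight(V=4) = 1/32
  weight(V=5) = 1/32
Total weight = 1/32 + 1/16 + 1/32 + 1/32 = 5/32
P(V=2 | obs) = 1/32 / 5/32 = 1/5
P(V=3 | obs) = 1/16 / 5/32 = 2/5
P(V=4 | obs) = 1/32 / 5/32 = 1/5
P(V=5 | obs) = 1/32 / 5/32 = 1/5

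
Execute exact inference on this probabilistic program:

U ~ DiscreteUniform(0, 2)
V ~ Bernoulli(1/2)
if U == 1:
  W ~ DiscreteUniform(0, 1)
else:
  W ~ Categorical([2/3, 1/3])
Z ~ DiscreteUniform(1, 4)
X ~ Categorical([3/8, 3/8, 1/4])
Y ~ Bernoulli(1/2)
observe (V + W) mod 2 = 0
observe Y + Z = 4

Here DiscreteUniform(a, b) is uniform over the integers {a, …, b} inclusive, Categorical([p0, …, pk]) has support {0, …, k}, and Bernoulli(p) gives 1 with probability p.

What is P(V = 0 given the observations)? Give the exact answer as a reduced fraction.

Enumerate traces; 36 have nonzero weight after conditioning:
  (U=0, V=0, W=0, Z=3, X=0, Y=1) weight 1/192
  (U=0, V=0, W=0, Z=3, X=1, Y=1) weight 1/192
  (U=0, V=0, W=0, Z=3, X=2, Y=1) weight 1/288
  (U=0, V=0, W=0, Z=4, X=0, Y=0) weight 1/192
  (U=0, V=0, W=0, Z=4, X=1, Y=0) weight 1/192
  (U=0, V=0, W=0, Z=4, X=2, Y=0) weight 1/288
  (U=0, V=1, W=1, Z=3, X=0, Y=1) weight 1/384
  (U=0, V=1, W=1, Z=3, X=1, Y=1) weight 1/384
  … 28 more
Group by V:
  weight(V=0) = 11/144
  weight(V=1) = 7/144
Total weight = 11/144 + 7/144 = 1/8
P(V=0 | obs) = 11/144 / 1/8 = 11/18
P(V=1 | obs) = 7/144 / 1/8 = 7/18

P(V = 0 | obs) = 11/18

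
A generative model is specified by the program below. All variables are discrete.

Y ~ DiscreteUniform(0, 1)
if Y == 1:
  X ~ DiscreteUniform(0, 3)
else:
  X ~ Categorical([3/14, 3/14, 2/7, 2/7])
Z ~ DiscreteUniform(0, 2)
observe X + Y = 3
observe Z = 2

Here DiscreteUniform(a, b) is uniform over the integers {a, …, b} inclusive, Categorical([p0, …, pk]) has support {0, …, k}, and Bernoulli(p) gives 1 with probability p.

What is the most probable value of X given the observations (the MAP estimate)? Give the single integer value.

Enumerate traces; 2 have nonzero weight after conditioning:
  (Y=0, X=3, Z=2) weight 1/21
  (Y=1, X=2, Z=2) weight 1/24
Group by X:
  weight(X=2) = 1/24
  weight(X=3) = 1/21
Total weight = 1/24 + 1/21 = 5/56
P(X=2 | obs) = 1/24 / 5/56 = 7/15
P(X=3 | obs) = 1/21 / 5/56 = 8/15
argmax = 3

argmax_v P(X = v | obs) = 3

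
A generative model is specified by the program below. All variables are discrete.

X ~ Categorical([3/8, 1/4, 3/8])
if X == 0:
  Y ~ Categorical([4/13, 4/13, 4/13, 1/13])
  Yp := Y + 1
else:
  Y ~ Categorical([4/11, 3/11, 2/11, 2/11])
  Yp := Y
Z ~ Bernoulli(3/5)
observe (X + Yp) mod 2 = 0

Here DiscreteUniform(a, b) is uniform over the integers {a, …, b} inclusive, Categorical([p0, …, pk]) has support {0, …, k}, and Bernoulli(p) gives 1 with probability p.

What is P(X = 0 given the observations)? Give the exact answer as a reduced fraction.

Enumerate traces; 12 have nonzero weight after conditioning:
  (X=0, Y=1, Z=0) weight 3/65
  (X=0, Y=1, Z=1) weight 9/130
  (X=0, Y=3, Z=0) weight 3/260
  (X=0, Y=3, Z=1) weight 9/520
  (X=1, Y=1, Z=0) weight 3/110
  (X=1, Y=1, Z=1) weight 9/220
  (X=1, Y=3, Z=0) weight 1/55
  (X=1, Y=3, Z=1) weight 3/110
  (X=2, Y=0, Z=0) weight 3/55
  … 3 more
Group by X:
  weight(X=0) = 15/104
  weight(X=1) = 5/44
  weight(X=2) = 9/44
Total weight = 15/104 + 5/44 + 9/44 = 529/1144
P(X=0 | obs) = 15/104 / 529/1144 = 165/529
P(X=1 | obs) = 5/44 / 529/1144 = 130/529
P(X=2 | obs) = 9/44 / 529/1144 = 234/529

P(X = 0 | obs) = 165/529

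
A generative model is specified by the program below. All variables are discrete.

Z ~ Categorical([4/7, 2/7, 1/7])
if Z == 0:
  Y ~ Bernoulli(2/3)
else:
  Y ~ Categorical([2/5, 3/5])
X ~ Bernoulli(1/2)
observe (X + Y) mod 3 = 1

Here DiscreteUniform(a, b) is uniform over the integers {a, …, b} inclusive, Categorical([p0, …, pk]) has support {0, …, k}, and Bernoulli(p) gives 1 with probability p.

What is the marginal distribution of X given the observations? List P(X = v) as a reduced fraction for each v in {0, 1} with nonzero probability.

Enumerate traces; 6 have nonzero weight after conditioning:
  (Z=0, Y=0, X=1) weight 2/21
  (Z=0, Y=1, X=0) weight 4/21
  (Z=1, Y=0, X=1) weight 2/35
  (Z=1, Y=1, X=0) weight 3/35
  (Z=2, Y=0, X=1) weight 1/35
  (Z=2, Y=1, X=0) weight 3/70
Group by X:
  weight(X=0) = 67/210
  weight(X=1) = 19/105
Total weight = 67/210 + 19/105 = 1/2
P(X=0 | obs) = 67/210 / 1/2 = 67/105
P(X=1 | obs) = 19/105 / 1/2 = 38/105

P(X=0) = 67/105, P(X=1) = 38/105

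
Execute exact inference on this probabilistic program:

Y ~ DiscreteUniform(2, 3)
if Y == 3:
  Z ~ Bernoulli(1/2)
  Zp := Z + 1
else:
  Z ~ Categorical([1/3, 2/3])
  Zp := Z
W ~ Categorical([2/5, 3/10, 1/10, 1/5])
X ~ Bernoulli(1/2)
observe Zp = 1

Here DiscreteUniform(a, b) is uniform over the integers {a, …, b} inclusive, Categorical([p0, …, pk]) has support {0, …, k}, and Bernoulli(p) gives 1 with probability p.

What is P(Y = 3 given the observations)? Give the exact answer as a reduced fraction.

Enumerate traces; 16 have nonzero weight after conditioning:
  (Y=2, Z=1, W=0, X=0) weight 1/15
  (Y=2, Z=1, W=0, X=1) weight 1/15
  (Y=2, Z=1, W=1, X=0) weight 1/20
  (Y=2, Z=1, W=1, X=1) weight 1/20
  (Y=2, Z=1, W=2, X=0) weight 1/60
  (Y=2, Z=1, W=2, X=1) weight 1/60
  (Y=2, Z=1, W=3, X=0) weight 1/30
  (Y=2, Z=1, W=3, X=1) weight 1/30
  (Y=3, Z=0, W=0, X=0) weight 1/20
  … 7 more
Group by Y:
  weight(Y=2) = 1/3
  weight(Y=3) = 1/4
Total weight = 1/3 + 1/4 = 7/12
P(Y=2 | obs) = 1/3 / 7/12 = 4/7
P(Y=3 | obs) = 1/4 / 7/12 = 3/7

P(Y = 3 | obs) = 3/7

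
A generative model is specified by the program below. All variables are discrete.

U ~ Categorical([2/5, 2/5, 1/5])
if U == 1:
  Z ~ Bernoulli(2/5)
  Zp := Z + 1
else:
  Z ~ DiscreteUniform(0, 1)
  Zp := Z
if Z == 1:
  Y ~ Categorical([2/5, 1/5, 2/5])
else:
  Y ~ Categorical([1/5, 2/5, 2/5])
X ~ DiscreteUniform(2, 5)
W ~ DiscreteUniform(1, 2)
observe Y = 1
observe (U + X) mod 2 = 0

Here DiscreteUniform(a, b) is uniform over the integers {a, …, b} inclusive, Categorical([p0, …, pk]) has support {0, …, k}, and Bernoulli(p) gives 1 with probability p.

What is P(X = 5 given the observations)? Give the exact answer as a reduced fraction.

P(X = 5 | obs) = 16/77

Enumerate traces; 24 have nonzero weight after conditioning:
  (U=0, Z=0, Y=1, X=2, W=1) weight 1/100
  (U=0, Z=0, Y=1, X=2, W=2) weight 1/100
  (U=0, Z=0, Y=1, X=4, W=1) weight 1/100
  (U=0, Z=0, Y=1, X=4, W=2) weight 1/100
  (U=0, Z=1, Y=1, X=2, W=1) weight 1/200
  (U=0, Z=1, Y=1, X=2, W=2) weight 1/200
  (U=0, Z=1, Y=1, X=4, W=1) weight 1/200
  (U=0, Z=1, Y=1, X=4, W=2) weight 1/200
  (U=1, Z=0, Y=1, X=3, W=1) weight 3/250
  (U=1, Z=0, Y=1, X=5, W=1) weight 3/250
  … 14 more
Group by X:
  weight(X=2) = 9/200
  weight(X=3) = 4/125
  weight(X=4) = 9/200
  weight(X=5) = 4/125
Total weight = 9/200 + 4/125 + 9/200 + 4/125 = 77/500
P(X=2 | obs) = 9/200 / 77/500 = 45/154
P(X=3 | obs) = 4/125 / 77/500 = 16/77
P(X=4 | obs) = 9/200 / 77/500 = 45/154
P(X=5 | obs) = 4/125 / 77/500 = 16/77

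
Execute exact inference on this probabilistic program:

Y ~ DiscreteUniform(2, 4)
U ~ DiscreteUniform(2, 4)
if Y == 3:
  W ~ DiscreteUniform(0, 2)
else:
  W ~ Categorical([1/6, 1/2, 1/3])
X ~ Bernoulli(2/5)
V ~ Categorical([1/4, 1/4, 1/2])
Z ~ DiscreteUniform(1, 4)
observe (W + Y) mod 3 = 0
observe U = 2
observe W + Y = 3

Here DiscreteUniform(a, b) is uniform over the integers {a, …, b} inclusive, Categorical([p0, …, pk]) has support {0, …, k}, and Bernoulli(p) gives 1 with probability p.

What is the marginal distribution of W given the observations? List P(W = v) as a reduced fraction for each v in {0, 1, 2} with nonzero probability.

Enumerate traces; 48 have nonzero weight after conditioning:
  (Y=2, U=2, W=1, X=0, V=0, Z=1) weight 1/480
  (Y=2, U=2, W=1, X=0, V=0, Z=2) weight 1/480
  (Y=2, U=2, W=1, X=0, V=0, Z=3) weight 1/480
  (Y=2, U=2, W=1, X=0, V=0, Z=4) weight 1/480
  (Y=2, U=2, W=1, X=0, V=1, Z=1) weight 1/480
  (Y=2, U=2, W=1, X=0, V=1, Z=2) weight 1/480
  (Y=2, U=2, W=1, X=0, V=1, Z=3) weight 1/480
  (Y=2, U=2, W=1, X=0, V=1, Z=4) weight 1/480
  (Y=3, U=2, W=0, X=0, V=0, Z=1) weight 1/720
  … 39 more
Group by W:
  weight(W=0) = 1/27
  weight(W=1) = 1/18
Total weight = 1/27 + 1/18 = 5/54
P(W=0 | obs) = 1/27 / 5/54 = 2/5
P(W=1 | obs) = 1/18 / 5/54 = 3/5

P(W=0) = 2/5, P(W=1) = 3/5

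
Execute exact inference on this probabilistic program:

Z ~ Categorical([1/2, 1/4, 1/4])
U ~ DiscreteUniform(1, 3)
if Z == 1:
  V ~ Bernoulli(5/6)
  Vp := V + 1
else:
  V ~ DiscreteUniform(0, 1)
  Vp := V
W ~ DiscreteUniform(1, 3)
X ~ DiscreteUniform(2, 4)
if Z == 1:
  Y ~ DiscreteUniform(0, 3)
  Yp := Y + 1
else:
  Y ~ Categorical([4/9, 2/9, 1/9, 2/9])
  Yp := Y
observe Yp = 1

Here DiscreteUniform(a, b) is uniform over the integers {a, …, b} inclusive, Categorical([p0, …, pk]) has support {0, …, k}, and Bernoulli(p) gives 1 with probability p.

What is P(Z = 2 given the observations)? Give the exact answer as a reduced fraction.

P(Z = 2 | obs) = 8/33

Enumerate traces; 162 have nonzero weight after conditioning:
  (Z=0, U=1, V=0, W=1, X=2, Y=1) weight 1/486
  (Z=0, U=1, V=0, W=1, X=3, Y=1) weight 1/486
  (Z=0, U=1, V=0, W=1, X=4, Y=1) weight 1/486
  (Z=0, U=1, V=0, W=2, X=2, Y=1) weight 1/486
  (Z=0, U=1, V=0, W=2, X=3, Y=1) weight 1/486
  (Z=0, U=1, V=0, W=2, X=4, Y=1) weight 1/486
  (Z=0, U=1, V=0, W=3, X=2, Y=1) weight 1/486
  (Z=0, U=1, V=0, W=3, X=3, Y=1) weight 1/486
  (Z=1, U=1, V=0, W=1, X=2, Y=0) weight 1/2592
  (Z=2, U=1, V=0, W=1, X=2, Y=1) weight 1/972
  … 152 more
Group by Z:
  weight(Z=0) = 1/9
  weight(Z=1) = 1/16
  weight(Z=2) = 1/18
Total weight = 1/9 + 1/16 + 1/18 = 11/48
P(Z=0 | obs) = 1/9 / 11/48 = 16/33
P(Z=1 | obs) = 1/16 / 11/48 = 3/11
P(Z=2 | obs) = 1/18 / 11/48 = 8/33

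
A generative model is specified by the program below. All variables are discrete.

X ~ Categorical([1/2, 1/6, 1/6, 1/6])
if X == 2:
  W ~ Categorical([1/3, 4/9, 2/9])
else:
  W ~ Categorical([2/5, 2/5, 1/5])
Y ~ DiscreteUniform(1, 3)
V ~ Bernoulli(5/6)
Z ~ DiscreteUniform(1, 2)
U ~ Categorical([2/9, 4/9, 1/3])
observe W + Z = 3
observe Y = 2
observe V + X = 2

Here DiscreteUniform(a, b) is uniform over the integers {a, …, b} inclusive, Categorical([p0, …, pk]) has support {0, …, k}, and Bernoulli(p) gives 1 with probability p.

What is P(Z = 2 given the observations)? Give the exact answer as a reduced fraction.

Enumerate traces; 12 have nonzero weight after conditioning:
  (X=1, W=1, Y=2, V=1, Z=2, U=0) weight 1/486
  (X=1, W=1, Y=2, V=1, Z=2, U=1) weight 1/243
  (X=1, W=1, Y=2, V=1, Z=2, U=2) weight 1/324
  (X=1, W=2, Y=2, V=1, Z=1, U=0) weight 1/972
  (X=1, W=2, Y=2, V=1, Z=1, U=1) weight 1/486
  (X=1, W=2, Y=2, V=1, Z=1, U=2) weight 1/648
  (X=2, W=1, Y=2, V=0, Z=2, U=0) weight 1/2187
  (X=2, W=1, Y=2, V=0, Z=2, U=1) weight 2/2187
  … 4 more
Group by Z:
  weight(Z=1) = 11/1944
  weight(Z=2) = 11/972
Total weight = 11/1944 + 11/972 = 11/648
P(Z=1 | obs) = 11/1944 / 11/648 = 1/3
P(Z=2 | obs) = 11/972 / 11/648 = 2/3

P(Z = 2 | obs) = 2/3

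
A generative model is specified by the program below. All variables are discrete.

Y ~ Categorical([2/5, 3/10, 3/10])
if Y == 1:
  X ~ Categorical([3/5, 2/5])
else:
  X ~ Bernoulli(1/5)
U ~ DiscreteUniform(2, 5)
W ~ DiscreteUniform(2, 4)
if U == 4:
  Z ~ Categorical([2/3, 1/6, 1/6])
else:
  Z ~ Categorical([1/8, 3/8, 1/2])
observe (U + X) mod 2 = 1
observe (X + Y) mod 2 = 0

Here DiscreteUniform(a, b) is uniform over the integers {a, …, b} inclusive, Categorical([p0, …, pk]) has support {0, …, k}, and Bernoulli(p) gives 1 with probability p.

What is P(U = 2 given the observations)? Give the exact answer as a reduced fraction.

Enumerate traces; 54 have nonzero weight after conditioning:
  (Y=0, X=0, U=3, W=2, Z=0) weight 1/300
  (Y=0, X=0, U=3, W=2, Z=1) weight 1/100
  (Y=0, X=0, U=3, W=2, Z=2) weight 1/75
  (Y=0, X=0, U=3, W=3, Z=0) weight 1/300
  (Y=0, X=0, U=3, W=3, Z=1) weight 1/100
  (Y=0, X=0, U=3, W=3, Z=2) weight 1/75
  (Y=0, X=0, U=3, W=4, Z=0) weight 1/300
  (Y=0, X=0, U=3, W=4, Z=1) weight 1/100
  (Y=0, X=0, U=5, W=2, Z=0) weight 1/300
  (Y=1, X=1, U=2, W=2, Z=0) weight 1/800
  … 44 more
Group by U:
  weight(U=2) = 3/100
  weight(U=3) = 7/50
  weight(U=4) = 3/100
  weight(U=5) = 7/50
Total weight = 3/100 + 7/50 + 3/100 + 7/50 = 17/50
P(U=2 | obs) = 3/100 / 17/50 = 3/34
P(U=3 | obs) = 7/50 / 17/50 = 7/17
P(U=4 | obs) = 3/100 / 17/50 = 3/34
P(U=5 | obs) = 7/50 / 17/50 = 7/17

P(U = 2 | obs) = 3/34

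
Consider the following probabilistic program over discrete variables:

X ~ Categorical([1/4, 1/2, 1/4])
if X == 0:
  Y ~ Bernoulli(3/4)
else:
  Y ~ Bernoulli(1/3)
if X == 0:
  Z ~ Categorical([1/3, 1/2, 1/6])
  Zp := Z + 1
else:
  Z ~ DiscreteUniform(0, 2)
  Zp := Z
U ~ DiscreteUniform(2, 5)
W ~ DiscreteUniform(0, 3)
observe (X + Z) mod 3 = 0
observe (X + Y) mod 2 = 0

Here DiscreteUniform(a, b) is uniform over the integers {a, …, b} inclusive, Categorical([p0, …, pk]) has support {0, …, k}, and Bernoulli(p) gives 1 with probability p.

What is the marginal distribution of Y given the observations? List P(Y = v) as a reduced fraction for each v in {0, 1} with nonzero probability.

P(Y=0) = 11/19, P(Y=1) = 8/19

Enumerate traces; 48 have nonzero weight after conditioning:
  (X=0, Y=0, Z=0, U=2, W=0) weight 1/768
  (X=0, Y=0, Z=0, U=2, W=1) weight 1/768
  (X=0, Y=0, Z=0, U=2, W=2) weight 1/768
  (X=0, Y=0, Z=0, U=2, W=3) weight 1/768
  (X=0, Y=0, Z=0, U=3, W=0) weight 1/768
  (X=0, Y=0, Z=0, U=3, W=1) weight 1/768
  (X=0, Y=0, Z=0, U=3, W=2) weight 1/768
  (X=0, Y=0, Z=0, U=3, W=3) weight 1/768
  (X=1, Y=1, Z=2, U=2, W=0) weight 1/288
  … 39 more
Group by Y:
  weight(Y=0) = 11/144
  weight(Y=1) = 1/18
Total weight = 11/144 + 1/18 = 19/144
P(Y=0 | obs) = 11/144 / 19/144 = 11/19
P(Y=1 | obs) = 1/18 / 19/144 = 8/19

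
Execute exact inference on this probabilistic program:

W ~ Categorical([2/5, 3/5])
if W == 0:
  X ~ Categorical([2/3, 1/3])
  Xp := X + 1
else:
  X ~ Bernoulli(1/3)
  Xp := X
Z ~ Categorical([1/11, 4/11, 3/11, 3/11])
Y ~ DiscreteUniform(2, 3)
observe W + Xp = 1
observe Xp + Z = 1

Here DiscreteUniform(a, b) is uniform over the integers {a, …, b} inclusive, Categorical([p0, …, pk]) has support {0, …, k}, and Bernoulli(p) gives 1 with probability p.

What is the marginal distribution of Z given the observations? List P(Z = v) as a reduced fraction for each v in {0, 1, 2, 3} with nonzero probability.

Enumerate traces; 4 have nonzero weight after conditioning:
  (W=0, X=0, Z=0, Y=2) weight 2/165
  (W=0, X=0, Z=0, Y=3) weight 2/165
  (W=1, X=0, Z=1, Y=2) weight 4/55
  (W=1, X=0, Z=1, Y=3) weight 4/55
Group by Z:
  weight(Z=0) = 4/165
  weight(Z=1) = 8/55
Total weight = 4/165 + 8/55 = 28/165
P(Z=0 | obs) = 4/165 / 28/165 = 1/7
P(Z=1 | obs) = 8/55 / 28/165 = 6/7

P(Z=0) = 1/7, P(Z=1) = 6/7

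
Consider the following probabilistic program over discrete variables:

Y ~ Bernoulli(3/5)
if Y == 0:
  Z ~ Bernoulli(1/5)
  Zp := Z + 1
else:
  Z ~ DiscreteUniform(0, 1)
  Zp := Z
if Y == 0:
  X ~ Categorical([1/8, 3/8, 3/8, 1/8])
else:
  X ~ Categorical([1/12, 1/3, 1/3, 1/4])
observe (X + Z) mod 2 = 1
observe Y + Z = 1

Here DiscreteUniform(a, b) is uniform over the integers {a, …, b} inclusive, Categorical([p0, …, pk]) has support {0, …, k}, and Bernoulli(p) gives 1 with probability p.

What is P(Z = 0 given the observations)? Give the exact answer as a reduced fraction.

P(Z = 0 | obs) = 35/43

Enumerate traces; 4 have nonzero weight after conditioning:
  (Y=0, Z=1, X=0) weight 1/100
  (Y=0, Z=1, X=2) weight 3/100
  (Y=1, Z=0, X=1) weight 1/10
  (Y=1, Z=0, X=3) weight 3/40
Group by Z:
  weight(Z=0) = 7/40
  weight(Z=1) = 1/25
Total weight = 7/40 + 1/25 = 43/200
P(Z=0 | obs) = 7/40 / 43/200 = 35/43
P(Z=1 | obs) = 1/25 / 43/200 = 8/43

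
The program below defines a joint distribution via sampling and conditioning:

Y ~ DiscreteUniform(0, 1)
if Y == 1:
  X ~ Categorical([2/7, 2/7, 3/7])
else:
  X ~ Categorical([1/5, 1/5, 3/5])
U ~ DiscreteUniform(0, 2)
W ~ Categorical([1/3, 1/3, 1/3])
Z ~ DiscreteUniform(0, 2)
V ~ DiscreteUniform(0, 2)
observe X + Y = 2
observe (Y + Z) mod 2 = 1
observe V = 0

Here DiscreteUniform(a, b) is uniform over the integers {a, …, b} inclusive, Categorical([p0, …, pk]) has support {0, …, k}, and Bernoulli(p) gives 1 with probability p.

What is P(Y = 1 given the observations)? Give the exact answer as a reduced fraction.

Enumerate traces; 27 have nonzero weight after conditioning:
  (Y=0, X=2, U=0, W=0, Z=1, V=0) weight 1/270
  (Y=0, X=2, U=0, W=1, Z=1, V=0) weight 1/270
  (Y=0, X=2, U=0, W=2, Z=1, V=0) weight 1/270
  (Y=0, X=2, U=1, W=0, Z=1, V=0) weight 1/270
  (Y=0, X=2, U=1, W=1, Z=1, V=0) weight 1/270
  (Y=0, X=2, U=1, W=2, Z=1, V=0) weight 1/270
  (Y=0, X=2, U=2, W=0, Z=1, V=0) weight 1/270
  (Y=0, X=2, U=2, W=1, Z=1, V=0) weight 1/270
  (Y=1, X=1, U=0, W=0, Z=0, V=0) weight 1/567
  … 18 more
Group by Y:
  weight(Y=0) = 1/30
  weight(Y=1) = 2/63
Total weight = 1/30 + 2/63 = 41/630
P(Y=0 | obs) = 1/30 / 41/630 = 21/41
P(Y=1 | obs) = 2/63 / 41/630 = 20/41

P(Y = 1 | obs) = 20/41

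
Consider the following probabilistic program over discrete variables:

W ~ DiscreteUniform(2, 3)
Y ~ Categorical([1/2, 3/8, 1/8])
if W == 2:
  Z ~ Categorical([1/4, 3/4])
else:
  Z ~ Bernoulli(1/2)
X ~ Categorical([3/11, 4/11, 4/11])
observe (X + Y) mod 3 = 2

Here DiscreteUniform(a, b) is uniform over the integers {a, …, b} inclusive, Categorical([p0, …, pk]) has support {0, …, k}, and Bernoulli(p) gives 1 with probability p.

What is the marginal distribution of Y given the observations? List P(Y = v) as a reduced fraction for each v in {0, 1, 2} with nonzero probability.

Enumerate traces; 12 have nonzero weight after conditioning:
  (W=2, Y=0, Z=0, X=2) weight 1/44
  (W=2, Y=0, Z=1, X=2) weight 3/44
  (W=2, Y=1, Z=0, X=1) weight 3/176
  (W=2, Y=1, Z=1, X=1) weight 9/176
  (W=2, Y=2, Z=0, X=0) weight 3/704
  (W=2, Y=2, Z=1, X=0) weight 9/704
  (W=3, Y=0, Z=0, X=2) weight 1/22
  (W=3, Y=0, Z=1, X=2) weight 1/22
  … 4 more
Group by Y:
  weight(Y=0) = 2/11
  weight(Y=1) = 3/22
  weight(Y=2) = 3/88
Total weight = 2/11 + 3/22 + 3/88 = 31/88
P(Y=0 | obs) = 2/11 / 31/88 = 16/31
P(Y=1 | obs) = 3/22 / 31/88 = 12/31
P(Y=2 | obs) = 3/88 / 31/88 = 3/31

P(Y=0) = 16/31, P(Y=1) = 12/31, P(Y=2) = 3/31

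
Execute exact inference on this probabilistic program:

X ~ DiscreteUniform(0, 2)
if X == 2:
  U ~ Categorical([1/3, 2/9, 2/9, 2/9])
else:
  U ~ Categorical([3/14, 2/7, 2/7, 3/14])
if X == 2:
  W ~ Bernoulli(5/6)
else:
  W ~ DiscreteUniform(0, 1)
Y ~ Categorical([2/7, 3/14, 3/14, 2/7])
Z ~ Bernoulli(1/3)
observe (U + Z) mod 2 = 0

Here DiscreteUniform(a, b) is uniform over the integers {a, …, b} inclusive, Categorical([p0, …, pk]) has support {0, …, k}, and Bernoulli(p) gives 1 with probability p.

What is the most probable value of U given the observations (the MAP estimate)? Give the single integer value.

argmax_v P(U = v | obs) = 2

Enumerate traces; 96 have nonzero weight after conditioning:
  (X=0, U=0, W=0, Y=0, Z=0) weight 1/147
  (X=0, U=0, W=0, Y=1, Z=0) weight 1/196
  (X=0, U=0, W=0, Y=2, Z=0) weight 1/196
  (X=0, U=0, W=0, Y=3, Z=0) weight 1/147
  (X=0, U=0, W=1, Y=0, Z=0) weight 1/147
  (X=0, U=0, W=1, Y=1, Z=0) weight 1/196
  (X=0, U=0, W=1, Y=2, Z=0) weight 1/196
  (X=0, U=0, W=1, Y=3, Z=0) weight 1/147
  (X=0, U=1, W=0, Y=0, Z=1) weight 2/441
  (X=0, U=2, W=0, Y=0, Z=0) weight 4/441
  … 86 more
Group by U:
  weight(U=0) = 32/189
  weight(U=1) = 50/567
  weight(U=2) = 100/567
  weight(U=3) = 41/567
Total weight = 32/189 + 50/567 + 100/567 + 41/567 = 41/81
P(U=0 | obs) = 32/189 / 41/81 = 96/287
P(U=1 | obs) = 50/567 / 41/81 = 50/287
P(U=2 | obs) = 100/567 / 41/81 = 100/287
P(U=3 | obs) = 41/567 / 41/81 = 1/7
argmax = 2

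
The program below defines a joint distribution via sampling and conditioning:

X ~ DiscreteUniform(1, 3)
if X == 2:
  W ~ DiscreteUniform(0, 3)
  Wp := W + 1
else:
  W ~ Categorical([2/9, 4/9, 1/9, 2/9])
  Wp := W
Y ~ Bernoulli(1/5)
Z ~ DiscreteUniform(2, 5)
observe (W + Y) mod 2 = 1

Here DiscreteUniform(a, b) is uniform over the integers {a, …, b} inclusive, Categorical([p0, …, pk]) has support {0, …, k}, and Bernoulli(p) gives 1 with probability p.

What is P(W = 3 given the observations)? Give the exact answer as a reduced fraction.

P(W = 3 | obs) = 50/153

Enumerate traces; 48 have nonzero weight after conditioning:
  (X=1, W=0, Y=1, Z=2) weight 1/270
  (X=1, W=0, Y=1, Z=3) weight 1/270
  (X=1, W=0, Y=1, Z=4) weight 1/270
  (X=1, W=0, Y=1, Z=5) weight 1/270
  (X=1, W=1, Y=0, Z=2) weight 4/135
  (X=1, W=1, Y=0, Z=3) weight 4/135
  (X=1, W=1, Y=0, Z=4) weight 4/135
  (X=1, W=1, Y=0, Z=5) weight 4/135
  (X=1, W=2, Y=1, Z=2) weight 1/540
  (X=1, W=3, Y=0, Z=2) weight 2/135
  … 38 more
Group by W:
  weight(W=0) = 5/108
  weight(W=1) = 41/135
  weight(W=2) = 17/540
  weight(W=3) = 5/27
Total weight = 5/108 + 41/135 + 17/540 + 5/27 = 17/30
P(W=0 | obs) = 5/108 / 17/30 = 25/306
P(W=1 | obs) = 41/135 / 17/30 = 82/153
P(W=2 | obs) = 17/540 / 17/30 = 1/18
P(W=3 | obs) = 5/27 / 17/30 = 50/153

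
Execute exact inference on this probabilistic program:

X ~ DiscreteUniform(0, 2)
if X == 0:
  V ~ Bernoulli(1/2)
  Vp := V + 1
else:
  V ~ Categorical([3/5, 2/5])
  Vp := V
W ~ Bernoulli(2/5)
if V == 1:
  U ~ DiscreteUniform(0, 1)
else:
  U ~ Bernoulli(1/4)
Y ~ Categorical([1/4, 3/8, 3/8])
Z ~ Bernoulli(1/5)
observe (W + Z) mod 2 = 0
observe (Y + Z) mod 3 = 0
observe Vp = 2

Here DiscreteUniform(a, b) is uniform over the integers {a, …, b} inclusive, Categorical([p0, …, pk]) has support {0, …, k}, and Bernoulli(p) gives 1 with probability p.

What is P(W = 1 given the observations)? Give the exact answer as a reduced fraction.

Enumerate traces; 4 have nonzero weight after conditioning:
  (X=0, V=1, W=0, U=0, Y=0, Z=0) weight 1/100
  (X=0, V=1, W=0, U=1, Y=0, Z=0) weight 1/100
  (X=0, V=1, W=1, U=0, Y=2, Z=1) weight 1/400
  (X=0, V=1, W=1, U=1, Y=2, Z=1) weight 1/400
Group by W:
  weight(W=0) = 1/50
  weight(W=1) = 1/200
Total weight = 1/50 + 1/200 = 1/40
P(W=0 | obs) = 1/50 / 1/40 = 4/5
P(W=1 | obs) = 1/200 / 1/40 = 1/5

P(W = 1 | obs) = 1/5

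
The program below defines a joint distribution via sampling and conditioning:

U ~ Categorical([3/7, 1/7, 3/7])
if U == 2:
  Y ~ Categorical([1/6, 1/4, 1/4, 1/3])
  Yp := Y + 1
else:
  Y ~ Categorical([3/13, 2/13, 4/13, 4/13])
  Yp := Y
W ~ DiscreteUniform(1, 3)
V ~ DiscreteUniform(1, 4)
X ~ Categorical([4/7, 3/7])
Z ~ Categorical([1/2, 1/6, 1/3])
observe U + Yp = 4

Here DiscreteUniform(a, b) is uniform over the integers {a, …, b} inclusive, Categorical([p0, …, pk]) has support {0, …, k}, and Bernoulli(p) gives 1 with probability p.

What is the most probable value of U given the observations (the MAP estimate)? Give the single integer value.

Enumerate traces; 144 have nonzero weight after conditioning:
  (U=1, Y=3, W=1, V=1, X=0, Z=0) weight 2/1911
  (U=1, Y=3, W=1, V=1, X=0, Z=1) weight 2/5733
  (U=1, Y=3, W=1, V=1, X=0, Z=2) weight 4/5733
  (U=1, Y=3, W=1, V=1, X=1, Z=0) weight 1/1274
  (U=1, Y=3, W=1, V=1, X=1, Z=1) weight 1/3822
  (U=1, Y=3, W=1, V=1, X=1, Z=2) weight 1/1911
  (U=1, Y=3, W=1, V=2, X=0, Z=0) weight 2/1911
  (U=1, Y=3, W=1, V=2, X=0, Z=1) weight 2/5733
  (U=2, Y=1, W=1, V=1, X=0, Z=0) weight 1/392
  … 135 more
Group by U:
  weight(U=1) = 4/91
  weight(U=2) = 3/28
Total weight = 4/91 + 3/28 = 55/364
P(U=1 | obs) = 4/91 / 55/364 = 16/55
P(U=2 | obs) = 3/28 / 55/364 = 39/55
argmax = 2

argmax_v P(U = v | obs) = 2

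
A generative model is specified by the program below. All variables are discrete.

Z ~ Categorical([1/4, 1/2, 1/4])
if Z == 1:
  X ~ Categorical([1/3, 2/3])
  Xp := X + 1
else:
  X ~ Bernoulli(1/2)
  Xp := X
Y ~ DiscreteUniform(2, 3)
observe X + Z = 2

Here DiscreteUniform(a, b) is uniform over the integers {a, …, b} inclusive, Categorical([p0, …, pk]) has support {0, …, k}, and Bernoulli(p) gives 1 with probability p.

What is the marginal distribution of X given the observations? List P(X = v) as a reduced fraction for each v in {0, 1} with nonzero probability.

P(X=0) = 3/11, P(X=1) = 8/11

Enumerate traces; 4 have nonzero weight after conditioning:
  (Z=1, X=1, Y=2) weight 1/6
  (Z=1, X=1, Y=3) weight 1/6
  (Z=2, X=0, Y=2) weight 1/16
  (Z=2, X=0, Y=3) weight 1/16
Group by X:
  weight(X=0) = 1/8
  weight(X=1) = 1/3
Total weight = 1/8 + 1/3 = 11/24
P(X=0 | obs) = 1/8 / 11/24 = 3/11
P(X=1 | obs) = 1/3 / 11/24 = 8/11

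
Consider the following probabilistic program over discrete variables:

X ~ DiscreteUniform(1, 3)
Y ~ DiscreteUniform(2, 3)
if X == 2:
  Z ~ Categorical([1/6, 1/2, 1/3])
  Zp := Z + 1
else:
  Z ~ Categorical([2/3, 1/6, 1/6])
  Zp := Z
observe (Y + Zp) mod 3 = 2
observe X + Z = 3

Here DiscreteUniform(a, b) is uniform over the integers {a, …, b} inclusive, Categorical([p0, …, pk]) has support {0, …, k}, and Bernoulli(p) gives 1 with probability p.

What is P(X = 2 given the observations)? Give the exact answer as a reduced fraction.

Enumerate traces; 3 have nonzero weight after conditioning:
  (X=1, Y=3, Z=2) weight 1/36
  (X=2, Y=3, Z=1) weight 1/12
  (X=3, Y=2, Z=0) weight 1/9
Group by X:
  weight(X=1) = 1/36
  weight(X=2) = 1/12
  weight(X=3) = 1/9
Total weight = 1/36 + 1/12 + 1/9 = 2/9
P(X=1 | obs) = 1/36 / 2/9 = 1/8
P(X=2 | obs) = 1/12 / 2/9 = 3/8
P(X=3 | obs) = 1/9 / 2/9 = 1/2

P(X = 2 | obs) = 3/8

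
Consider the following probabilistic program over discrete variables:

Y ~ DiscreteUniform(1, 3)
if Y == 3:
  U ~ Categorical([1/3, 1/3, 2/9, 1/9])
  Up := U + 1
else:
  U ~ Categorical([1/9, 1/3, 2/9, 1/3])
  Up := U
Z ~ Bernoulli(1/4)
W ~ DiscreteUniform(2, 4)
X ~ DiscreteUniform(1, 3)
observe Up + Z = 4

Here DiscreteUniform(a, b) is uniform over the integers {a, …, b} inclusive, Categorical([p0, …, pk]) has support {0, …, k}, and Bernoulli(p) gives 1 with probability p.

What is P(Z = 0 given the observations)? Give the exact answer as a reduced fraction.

Enumerate traces; 36 have nonzero weight after conditioning:
  (Y=1, U=3, Z=1, W=2, X=1) weight 1/324
  (Y=1, U=3, Z=1, W=2, X=2) weight 1/324
  (Y=1, U=3, Z=1, W=2, X=3) weight 1/324
  (Y=1, U=3, Z=1, W=3, X=1) weight 1/324
  (Y=1, U=3, Z=1, W=3, X=2) weight 1/324
  (Y=1, U=3, Z=1, W=3, X=3) weight 1/324
  (Y=1, U=3, Z=1, W=4, X=1) weight 1/324
  (Y=1, U=3, Z=1, W=4, X=2) weight 1/324
  (Y=3, U=3, Z=0, W=2, X=1) weight 1/324
  … 27 more
Group by Z:
  weight(Z=0) = 1/36
  weight(Z=1) = 2/27
Total weight = 1/36 + 2/27 = 11/108
P(Z=0 | obs) = 1/36 / 11/108 = 3/11
P(Z=1 | obs) = 2/27 / 11/108 = 8/11

P(Z = 0 | obs) = 3/11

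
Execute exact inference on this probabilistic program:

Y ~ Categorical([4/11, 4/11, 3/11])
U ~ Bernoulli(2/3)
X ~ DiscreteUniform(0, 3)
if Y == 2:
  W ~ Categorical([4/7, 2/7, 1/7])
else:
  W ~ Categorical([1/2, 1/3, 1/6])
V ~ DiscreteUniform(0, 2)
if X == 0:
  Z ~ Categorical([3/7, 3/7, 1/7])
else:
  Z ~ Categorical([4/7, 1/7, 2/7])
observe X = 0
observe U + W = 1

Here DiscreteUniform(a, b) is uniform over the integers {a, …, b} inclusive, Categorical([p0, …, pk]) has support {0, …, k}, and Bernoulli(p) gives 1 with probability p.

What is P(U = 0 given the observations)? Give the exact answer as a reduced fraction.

Enumerate traces; 54 have nonzero weight after conditioning:
  (Y=0, U=0, X=0, W=1, V=0, Z=0) weight 1/693
  (Y=0, U=0, X=0, W=1, V=0, Z=1) weight 1/693
  (Y=0, U=0, X=0, W=1, V=0, Z=2) weight 1/2079
  (Y=0, U=0, X=0, W=1, V=1, Z=0) weight 1/693
  (Y=0, U=0, X=0, W=1, V=1, Z=1) weight 1/693
  (Y=0, U=0, X=0, W=1, V=1, Z=2) weight 1/2079
  (Y=0, U=0, X=0, W=1, V=2, Z=0) weight 1/693
  (Y=0, U=0, X=0, W=1, V=2, Z=1) weight 1/693
  (Y=0, U=1, X=0, W=0, V=0, Z=0) weight 1/231
  … 45 more
Group by U:
  weight(U=0) = 37/1386
  weight(U=1) = 20/231
Total weight = 37/1386 + 20/231 = 157/1386
P(U=0 | obs) = 37/1386 / 157/1386 = 37/157
P(U=1 | obs) = 20/231 / 157/1386 = 120/157

P(U = 0 | obs) = 37/157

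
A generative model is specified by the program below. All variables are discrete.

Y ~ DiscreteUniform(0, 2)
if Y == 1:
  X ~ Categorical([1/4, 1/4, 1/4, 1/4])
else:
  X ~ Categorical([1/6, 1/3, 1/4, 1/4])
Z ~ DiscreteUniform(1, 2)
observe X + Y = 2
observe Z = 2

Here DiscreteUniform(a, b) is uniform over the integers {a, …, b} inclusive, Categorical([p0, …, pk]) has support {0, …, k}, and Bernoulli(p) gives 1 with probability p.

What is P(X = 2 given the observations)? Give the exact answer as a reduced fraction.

P(X = 2 | obs) = 3/8

Enumerate traces; 3 have nonzero weight after conditioning:
  (Y=0, X=2, Z=2) weight 1/24
  (Y=1, X=1, Z=2) weight 1/24
  (Y=2, X=0, Z=2) weight 1/36
Group by X:
  weight(X=0) = 1/36
  weight(X=1) = 1/24
  weight(X=2) = 1/24
Total weight = 1/36 + 1/24 + 1/24 = 1/9
P(X=0 | obs) = 1/36 / 1/9 = 1/4
P(X=1 | obs) = 1/24 / 1/9 = 3/8
P(X=2 | obs) = 1/24 / 1/9 = 3/8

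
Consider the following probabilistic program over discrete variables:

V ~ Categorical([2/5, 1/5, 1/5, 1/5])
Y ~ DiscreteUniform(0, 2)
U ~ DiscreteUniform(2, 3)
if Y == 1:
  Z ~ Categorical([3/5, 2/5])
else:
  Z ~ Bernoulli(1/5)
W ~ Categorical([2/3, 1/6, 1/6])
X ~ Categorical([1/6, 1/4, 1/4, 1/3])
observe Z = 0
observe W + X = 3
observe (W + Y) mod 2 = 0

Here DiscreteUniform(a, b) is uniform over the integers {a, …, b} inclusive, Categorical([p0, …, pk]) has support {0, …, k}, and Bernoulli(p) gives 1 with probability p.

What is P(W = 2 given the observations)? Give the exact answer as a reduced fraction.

P(W = 2 | obs) = 24/161

Enumerate traces; 40 have nonzero weight after conditioning:
  (V=0, Y=0, U=2, Z=0, W=0, X=3) weight 8/675
  (V=0, Y=0, U=2, Z=0, W=2, X=1) weight 1/450
  (V=0, Y=0, U=3, Z=0, W=0, X=3) weight 8/675
  (V=0, Y=0, U=3, Z=0, W=2, X=1) weight 1/450
  (V=0, Y=1, U=2, Z=0, W=1, X=2) weight 1/600
  (V=0, Y=1, U=3, Z=0, W=1, X=2) weight 1/600
  (V=0, Y=2, U=2, Z=0, W=0, X=3) weight 8/675
  (V=0, Y=2, U=2, Z=0, W=2, X=1) weight 1/450
  … 32 more
Group by W:
  weight(W=0) = 16/135
  weight(W=1) = 1/120
  weight(W=2) = 1/45
Total weight = 16/135 + 1/120 + 1/45 = 161/1080
P(W=0 | obs) = 16/135 / 161/1080 = 128/161
P(W=1 | obs) = 1/120 / 161/1080 = 9/161
P(W=2 | obs) = 1/45 / 161/1080 = 24/161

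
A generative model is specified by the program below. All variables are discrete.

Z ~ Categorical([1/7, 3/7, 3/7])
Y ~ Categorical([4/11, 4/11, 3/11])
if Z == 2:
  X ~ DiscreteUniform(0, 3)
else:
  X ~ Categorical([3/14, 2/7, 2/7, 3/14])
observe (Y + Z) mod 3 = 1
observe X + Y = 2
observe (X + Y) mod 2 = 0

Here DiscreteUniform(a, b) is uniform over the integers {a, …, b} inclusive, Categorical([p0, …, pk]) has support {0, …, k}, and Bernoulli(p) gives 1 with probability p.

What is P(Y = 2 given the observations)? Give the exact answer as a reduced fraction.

Enumerate traces; 3 have nonzero weight after conditioning:
  (Z=0, Y=1, X=1) weight 8/539
  (Z=1, Y=0, X=2) weight 24/539
  (Z=2, Y=2, X=0) weight 9/308
Group by Y:
  weight(Y=0) = 24/539
  weight(Y=1) = 8/539
  weight(Y=2) = 9/308
Total weight = 24/539 + 8/539 + 9/308 = 191/2156
P(Y=0 | obs) = 24/539 / 191/2156 = 96/191
P(Y=1 | obs) = 8/539 / 191/2156 = 32/191
P(Y=2 | obs) = 9/308 / 191/2156 = 63/191

P(Y = 2 | obs) = 63/191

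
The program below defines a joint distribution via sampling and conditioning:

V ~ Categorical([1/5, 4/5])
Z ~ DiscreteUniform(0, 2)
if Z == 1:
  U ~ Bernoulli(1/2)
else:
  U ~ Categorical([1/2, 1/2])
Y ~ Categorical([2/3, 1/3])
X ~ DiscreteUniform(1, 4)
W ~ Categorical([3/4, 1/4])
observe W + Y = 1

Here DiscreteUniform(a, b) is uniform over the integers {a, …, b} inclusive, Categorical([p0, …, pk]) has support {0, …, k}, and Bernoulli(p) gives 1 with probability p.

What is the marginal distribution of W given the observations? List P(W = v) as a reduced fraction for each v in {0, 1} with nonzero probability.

Enumerate traces; 96 have nonzero weight after conditioning:
  (V=0, Z=0, U=0, Y=0, X=1, W=1) weight 1/720
  (V=0, Z=0, U=0, Y=0, X=2, W=1) weight 1/720
  (V=0, Z=0, U=0, Y=0, X=3, W=1) weight 1/720
  (V=0, Z=0, U=0, Y=0, X=4, W=1) weight 1/720
  (V=0, Z=0, U=0, Y=1, X=1, W=0) weight 1/480
  (V=0, Z=0, U=0, Y=1, X=2, W=0) weight 1/480
  (V=0, Z=0, U=0, Y=1, X=3, W=0) weight 1/480
  (V=0, Z=0, U=0, Y=1, X=4, W=0) weight 1/480
  … 88 more
Group by W:
  weight(W=0) = 1/4
  weight(W=1) = 1/6
Total weight = 1/4 + 1/6 = 5/12
P(W=0 | obs) = 1/4 / 5/12 = 3/5
P(W=1 | obs) = 1/6 / 5/12 = 2/5

P(W=0) = 3/5, P(W=1) = 2/5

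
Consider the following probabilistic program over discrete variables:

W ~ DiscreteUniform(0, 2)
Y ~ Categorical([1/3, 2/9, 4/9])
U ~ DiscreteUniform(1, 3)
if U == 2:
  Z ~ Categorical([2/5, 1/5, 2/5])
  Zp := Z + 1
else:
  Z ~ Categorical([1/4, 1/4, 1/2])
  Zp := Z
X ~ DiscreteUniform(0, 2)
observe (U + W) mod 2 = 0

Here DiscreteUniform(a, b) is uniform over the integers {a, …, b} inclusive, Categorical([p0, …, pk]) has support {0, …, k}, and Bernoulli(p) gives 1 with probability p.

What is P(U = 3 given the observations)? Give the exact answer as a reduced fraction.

Enumerate traces; 108 have nonzero weight after conditioning:
  (W=0, Y=0, U=2, Z=0, X=0) weight 2/405
  (W=0, Y=0, U=2, Z=0, X=1) weight 2/405
  (W=0, Y=0, U=2, Z=0, X=2) weight 2/405
  (W=0, Y=0, U=2, Z=1, X=0) weight 1/405
  (W=0, Y=0, U=2, Z=1, X=1) weight 1/405
  (W=0, Y=0, U=2, Z=1, X=2) weight 1/405
  (W=0, Y=0, U=2, Z=2, X=0) weight 2/405
  (W=0, Y=0, U=2, Z=2, X=1) weight 2/405
  (W=1, Y=0, U=1, Z=0, X=0) weight 1/324
  (W=1, Y=0, U=3, Z=0, X=0) weight 1/324
  … 98 more
Group by U:
  weight(U=1) = 1/9
  weight(U=2) = 2/9
  weight(U=3) = 1/9
Total weight = 1/9 + 2/9 + 1/9 = 4/9
P(U=1 | obs) = 1/9 / 4/9 = 1/4
P(U=2 | obs) = 2/9 / 4/9 = 1/2
P(U=3 | obs) = 1/9 / 4/9 = 1/4

P(U = 3 | obs) = 1/4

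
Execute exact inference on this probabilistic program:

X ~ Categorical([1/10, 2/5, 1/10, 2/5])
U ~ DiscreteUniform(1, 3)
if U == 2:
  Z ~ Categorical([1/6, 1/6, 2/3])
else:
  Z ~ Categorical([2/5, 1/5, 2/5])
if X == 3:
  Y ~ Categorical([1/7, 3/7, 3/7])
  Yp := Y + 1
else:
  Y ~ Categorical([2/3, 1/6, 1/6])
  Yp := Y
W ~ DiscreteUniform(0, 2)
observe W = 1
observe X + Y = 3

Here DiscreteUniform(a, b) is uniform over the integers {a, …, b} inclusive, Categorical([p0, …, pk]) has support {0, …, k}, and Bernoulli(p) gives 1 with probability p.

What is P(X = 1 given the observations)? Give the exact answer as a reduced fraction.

P(X = 1 | obs) = 28/59

Enumerate traces; 27 have nonzero weight after conditioning:
  (X=1, U=1, Z=0, Y=2, W=1) weight 2/675
  (X=1, U=1, Z=1, Y=2, W=1) weight 1/675
  (X=1, U=1, Z=2, Y=2, W=1) weight 2/675
  (X=1, U=2, Z=0, Y=2, W=1) weight 1/810
  (X=1, U=2, Z=1, Y=2, W=1) weight 1/810
  (X=1, U=2, Z=2, Y=2, W=1) weight 2/405
  (X=1, U=3, Z=0, Y=2, W=1) weight 2/675
  (X=1, U=3, Z=1, Y=2, W=1) weight 1/675
  (X=2, U=1, Z=0, Y=1, W=1) weight 1/1350
  (X=3, U=1, Z=0, Y=0, W=1) weight 4/1575
  … 17 more
Group by X:
  weight(X=1) = 1/45
  weight(X=2) = 1/180
  weight(X=3) = 2/105
Total weight = 1/45 + 1/180 + 2/105 = 59/1260
P(X=1 | obs) = 1/45 / 59/1260 = 28/59
P(X=2 | obs) = 1/180 / 59/1260 = 7/59
P(X=3 | obs) = 2/105 / 59/1260 = 24/59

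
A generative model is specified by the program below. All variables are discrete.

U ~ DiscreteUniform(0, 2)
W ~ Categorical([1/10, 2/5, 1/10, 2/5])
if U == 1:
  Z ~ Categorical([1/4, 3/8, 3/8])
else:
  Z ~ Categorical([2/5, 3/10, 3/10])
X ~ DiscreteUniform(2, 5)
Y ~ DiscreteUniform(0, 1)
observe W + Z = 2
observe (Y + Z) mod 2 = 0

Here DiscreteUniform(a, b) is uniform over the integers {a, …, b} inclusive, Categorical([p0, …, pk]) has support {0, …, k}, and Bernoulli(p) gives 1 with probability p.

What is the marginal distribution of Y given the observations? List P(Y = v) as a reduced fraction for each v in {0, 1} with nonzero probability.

Enumerate traces; 36 have nonzero weight after conditioning:
  (U=0, W=0, Z=2, X=2, Y=0) weight 1/800
  (U=0, W=0, Z=2, X=3, Y=0) weight 1/800
  (U=0, W=0, Z=2, X=4, Y=0) weight 1/800
  (U=0, W=0, Z=2, X=5, Y=0) weight 1/800
  (U=0, W=1, Z=1, X=2, Y=1) weight 1/200
  (U=0, W=1, Z=1, X=3, Y=1) weight 1/200
  (U=0, W=1, Z=1, X=4, Y=1) weight 1/200
  (U=0, W=1, Z=1, X=5, Y=1) weight 1/200
  … 28 more
Group by Y:
  weight(Y=0) = 27/800
  weight(Y=1) = 13/200
Total weight = 27/800 + 13/200 = 79/800
P(Y=0 | obs) = 27/800 / 79/800 = 27/79
P(Y=1 | obs) = 13/200 / 79/800 = 52/79

P(Y=0) = 27/79, P(Y=1) = 52/79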